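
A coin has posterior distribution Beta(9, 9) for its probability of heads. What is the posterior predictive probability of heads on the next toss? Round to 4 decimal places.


Posterior predictive = E[theta] = alpha/(alpha+beta)
= 9/18
= 0.5

0.5


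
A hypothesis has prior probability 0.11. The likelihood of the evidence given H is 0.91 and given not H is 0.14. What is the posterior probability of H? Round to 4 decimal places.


Using Bayes' theorem:
P(E) = 0.11 * 0.91 + 0.89 * 0.14
P(E) = 0.2247
P(H|E) = (0.11 * 0.91) / 0.2247 = 0.4455

0.4455


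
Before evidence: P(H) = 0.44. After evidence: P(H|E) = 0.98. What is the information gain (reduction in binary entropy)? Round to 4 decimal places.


Prior entropy = 0.9896
Posterior entropy = 0.1414
Information gain = 0.9896 - 0.1414 = 0.8481

0.8481


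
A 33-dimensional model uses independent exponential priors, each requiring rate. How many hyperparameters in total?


Per parameter: 1 (rate).
Total = 33 * 1 = 33

33


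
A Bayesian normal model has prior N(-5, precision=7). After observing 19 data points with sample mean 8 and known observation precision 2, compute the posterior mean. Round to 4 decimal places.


Posterior mean = (prior_precision * prior_mean + n * data_precision * data_mean) / (prior_precision + n * data_precision)
Numerator = 7*-5 + 19*2*8 = 269
Denominator = 7 + 19*2 = 45
Posterior mean = 5.9778

5.9778


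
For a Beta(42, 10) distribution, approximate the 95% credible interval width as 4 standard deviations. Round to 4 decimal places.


Variance of Beta(a,b) = ab / ((a+b)^2 * (a+b+1))
= 42*10 / ((52)^2 * 53)
= 0.0029
SD = sqrt(0.0029) = 0.0541
Width = 4 * SD = 0.2165

0.2165


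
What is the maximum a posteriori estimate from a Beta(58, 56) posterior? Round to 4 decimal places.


The MAP estimate equals the mode of the distribution.
Mode of Beta(a,b) = (a-1)/(a+b-2)
= 57/112
= 0.5089

0.5089


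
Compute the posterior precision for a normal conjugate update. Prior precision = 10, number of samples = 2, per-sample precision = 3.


tau_post = tau_0 + n * tau
= 10 + 2 * 3 = 16

16


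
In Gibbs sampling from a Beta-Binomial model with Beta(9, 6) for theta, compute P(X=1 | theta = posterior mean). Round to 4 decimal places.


Posterior mean = alpha/(alpha+beta) = 9/15 = 0.6
P(X=1|theta=mean) = theta = 0.6

0.6


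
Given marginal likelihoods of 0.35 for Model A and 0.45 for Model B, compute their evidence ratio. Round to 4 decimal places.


Ratio = ML(A) / ML(B) = 0.35/0.45
= 0.7778

0.7778


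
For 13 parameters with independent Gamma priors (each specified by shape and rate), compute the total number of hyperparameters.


A Gamma prior has 2 hyperparameters per parameter.
Total = 13 * 2 = 26

26


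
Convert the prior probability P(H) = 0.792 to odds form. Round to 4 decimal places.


P(not H) = 1 - 0.792 = 0.208
Odds = 0.792 / 0.208 = 3.8077

3.8077


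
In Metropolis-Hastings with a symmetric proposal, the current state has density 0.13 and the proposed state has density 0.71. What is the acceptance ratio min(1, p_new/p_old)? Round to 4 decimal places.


Ratio = p_new / p_old = 0.71 / 0.13 = 5.4615
Acceptance = min(1, 5.4615) = 1.0

1.0


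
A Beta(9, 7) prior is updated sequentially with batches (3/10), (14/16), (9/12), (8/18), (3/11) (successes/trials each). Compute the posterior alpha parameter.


Sequential conjugate updating is equivalent to a single batch update.
Total successes across all batches = 37
alpha_posterior = alpha_prior + total_successes = 9 + 37
= 46

46


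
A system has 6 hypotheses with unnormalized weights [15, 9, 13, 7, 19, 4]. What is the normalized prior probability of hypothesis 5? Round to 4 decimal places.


The normalized prior is the weight divided by the total.
Total weight = 67
P(H5) = 19 / 67 = 0.2836

0.2836


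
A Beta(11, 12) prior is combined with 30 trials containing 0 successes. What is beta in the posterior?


In conjugate updating:
beta_posterior = beta_prior + (n - k)
= 12 + (30 - 0)
= 12 + 30 = 42

42


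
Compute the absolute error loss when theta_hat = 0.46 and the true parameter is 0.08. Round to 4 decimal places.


L = |theta_hat - theta_true|
= |0.46 - 0.08| = 0.38

0.38


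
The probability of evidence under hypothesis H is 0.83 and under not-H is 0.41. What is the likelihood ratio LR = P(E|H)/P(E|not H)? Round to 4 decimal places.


LR = 0.83 / 0.41
= 2.0244

2.0244


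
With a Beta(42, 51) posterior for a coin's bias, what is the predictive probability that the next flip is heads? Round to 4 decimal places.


The predictive probability equals the posterior mean.
P(next = heads) = alpha / (alpha + beta)
= 42 / 93 = 0.4516

0.4516


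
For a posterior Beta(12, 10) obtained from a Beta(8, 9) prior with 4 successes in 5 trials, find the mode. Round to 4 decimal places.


Mode = (alpha - 1) / (alpha + beta - 2)
= 11 / 20
= 0.55

0.55


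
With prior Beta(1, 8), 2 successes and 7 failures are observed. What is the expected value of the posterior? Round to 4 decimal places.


Posterior = Beta(3, 15)
E[theta] = alpha/(alpha+beta)
= 3/18 = 0.1667

0.1667


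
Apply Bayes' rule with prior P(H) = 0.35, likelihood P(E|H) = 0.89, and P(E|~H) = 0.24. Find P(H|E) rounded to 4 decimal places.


Step 1: Compute marginal P(E) = P(E|H)P(H) + P(E|~H)P(~H)
= 0.89*0.35 + 0.24*0.65 = 0.4675
Step 2: P(H|E) = P(E|H)P(H)/P(E) = 0.3115/0.4675
= 0.6663

0.6663


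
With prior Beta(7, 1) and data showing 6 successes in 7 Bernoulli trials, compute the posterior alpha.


Conjugate update: alpha_posterior = alpha_prior + k
= 7 + 6 = 13

13


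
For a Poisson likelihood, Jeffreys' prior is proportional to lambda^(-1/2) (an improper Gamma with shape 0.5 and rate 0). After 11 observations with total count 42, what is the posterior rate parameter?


Jeffreys' prior for Poisson is proportional to lambda^(-1/2).
Posterior is Gamma(0.5 + S, 0 + n) = Gamma(0.5 + 42, 11).
Posterior rate = 0 + n = 11

11.0


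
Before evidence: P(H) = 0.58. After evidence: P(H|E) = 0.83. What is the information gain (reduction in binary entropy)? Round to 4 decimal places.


Prior entropy = 0.9815
Posterior entropy = 0.6577
Information gain = 0.9815 - 0.6577 = 0.3237

0.3237


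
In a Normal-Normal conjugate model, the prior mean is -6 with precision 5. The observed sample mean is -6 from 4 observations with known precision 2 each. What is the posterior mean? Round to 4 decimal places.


Posterior precision = tau0 + n*tau = 5 + 4*2 = 13
Posterior mean = (tau0*mu0 + n*tau*xbar) / posterior_precision
= (5*-6 + 4*2*-6) / 13
= -78 / 13 = -6.0

-6.0


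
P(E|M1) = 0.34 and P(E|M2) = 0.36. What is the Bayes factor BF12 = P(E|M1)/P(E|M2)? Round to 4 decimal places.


Bayes factor BF12 = P(E|M1) / P(E|M2)
= 0.34 / 0.36
= 0.9444

0.9444


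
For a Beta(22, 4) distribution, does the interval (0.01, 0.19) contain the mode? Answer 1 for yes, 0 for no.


Mode of Beta(a,b) = (a-1)/(a+b-2)
= (22-1)/(22+4-2) = 0.875
Check: 0.01 <= 0.875 <= 0.19?
Result: 0

0


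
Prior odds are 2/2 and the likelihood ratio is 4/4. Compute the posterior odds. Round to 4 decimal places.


Posterior odds = prior odds * likelihood ratio
= (2/2) * (4/4)
= 8 / 8
= 1.0

1.0


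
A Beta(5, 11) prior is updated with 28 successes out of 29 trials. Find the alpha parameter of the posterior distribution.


In the Beta-Binomial conjugate update:
alpha_post = alpha_prior + successes
= 5 + 28
= 33

33


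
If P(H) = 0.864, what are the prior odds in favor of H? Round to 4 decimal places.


Prior odds = P(H) / (1 - P(H))
= 0.864 / 0.136
= 6.3529

6.3529


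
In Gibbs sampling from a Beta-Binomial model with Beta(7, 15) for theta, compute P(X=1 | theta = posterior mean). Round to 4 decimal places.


Posterior mean = alpha/(alpha+beta) = 7/22 = 0.3182
P(X=1|theta=mean) = theta = 0.3182

0.3182


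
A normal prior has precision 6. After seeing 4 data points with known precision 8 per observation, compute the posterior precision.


In the conjugate normal model, precisions add:
tau_posterior = tau_prior + n * tau_data
= 6 + 4*8 = 38

38


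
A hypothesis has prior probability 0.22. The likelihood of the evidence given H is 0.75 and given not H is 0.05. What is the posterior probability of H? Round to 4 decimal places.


Using Bayes' theorem:
P(E) = 0.22 * 0.75 + 0.78 * 0.05
P(E) = 0.204
P(H|E) = (0.22 * 0.75) / 0.204 = 0.8088

0.8088


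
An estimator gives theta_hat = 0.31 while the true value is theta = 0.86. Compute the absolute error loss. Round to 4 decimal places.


The absolute error loss is |theta_hat - theta|
= |0.31 - 0.86|
= 0.55

0.55


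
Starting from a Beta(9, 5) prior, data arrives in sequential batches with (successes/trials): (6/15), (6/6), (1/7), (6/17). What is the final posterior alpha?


In sequential Bayesian updating, we sum all successes.
Total successes = 19
Final alpha = 9 + 19 = 28

28


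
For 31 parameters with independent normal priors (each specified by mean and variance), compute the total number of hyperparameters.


A normal prior has 2 hyperparameters per parameter.
Total = 31 * 2 = 62

62


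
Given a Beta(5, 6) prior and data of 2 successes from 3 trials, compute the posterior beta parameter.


Number of failures = 3 - 2 = 1
Posterior beta = 6 + 1 = 7

7


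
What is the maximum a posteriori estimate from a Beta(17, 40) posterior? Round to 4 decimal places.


The MAP estimate equals the mode of the distribution.
Mode of Beta(a,b) = (a-1)/(a+b-2)
= 16/55
= 0.2909

0.2909


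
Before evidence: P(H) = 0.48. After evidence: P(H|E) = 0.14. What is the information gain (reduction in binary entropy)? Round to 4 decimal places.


Prior entropy = 0.9988
Posterior entropy = 0.5842
Information gain = 0.9988 - 0.5842 = 0.4146

0.4146


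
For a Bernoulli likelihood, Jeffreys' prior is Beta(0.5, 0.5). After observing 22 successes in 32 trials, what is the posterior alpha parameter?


Jeffreys' prior for Bernoulli is Beta(0.5, 0.5).
Posterior is Beta(0.5 + k, 0.5 + n - k).
Posterior alpha = 0.5 + k = 0.5 + 22 = 22.5

22.5


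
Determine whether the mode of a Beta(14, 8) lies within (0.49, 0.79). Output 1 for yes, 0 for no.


First find the mode: (a-1)/(a+b-2) = 0.65
Is 0.65 in (0.49, 0.79)? 1

1


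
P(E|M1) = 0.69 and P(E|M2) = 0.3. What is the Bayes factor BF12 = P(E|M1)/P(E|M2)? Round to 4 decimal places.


Bayes factor BF12 = P(E|M1) / P(E|M2)
= 0.69 / 0.3
= 2.3

2.3


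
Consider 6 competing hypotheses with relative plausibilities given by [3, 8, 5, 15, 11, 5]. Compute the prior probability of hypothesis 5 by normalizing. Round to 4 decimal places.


Sum of weights = 3 + 8 + 5 + 15 + 11 + 5 = 47
Normalized prior for H5 = 11 / 47
= 0.234

0.234


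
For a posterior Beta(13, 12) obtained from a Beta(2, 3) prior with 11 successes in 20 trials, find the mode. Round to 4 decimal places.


Mode = (alpha - 1) / (alpha + beta - 2)
= 12 / 23
= 0.5217

0.5217


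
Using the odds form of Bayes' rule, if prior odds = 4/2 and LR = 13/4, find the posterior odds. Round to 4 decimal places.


Bayes' rule in odds form: posterior odds = prior odds * LR
= (4 * 13) / (2 * 4)
= 52/8 = 6.5

6.5


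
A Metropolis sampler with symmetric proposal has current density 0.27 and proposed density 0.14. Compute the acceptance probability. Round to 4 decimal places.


For symmetric proposals, acceptance = min(1, pi(x*)/pi(x))
= min(1, 0.14/0.27)
= min(1, 0.5185) = 0.5185

0.5185


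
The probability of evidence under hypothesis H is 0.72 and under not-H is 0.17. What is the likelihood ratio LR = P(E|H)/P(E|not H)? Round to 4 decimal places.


LR = 0.72 / 0.17
= 4.2353

4.2353


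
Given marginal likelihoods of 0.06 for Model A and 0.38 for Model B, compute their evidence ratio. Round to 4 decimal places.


Ratio = ML(A) / ML(B) = 0.06/0.38
= 0.1579

0.1579


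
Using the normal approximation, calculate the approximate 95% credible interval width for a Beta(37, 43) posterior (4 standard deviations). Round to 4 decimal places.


Var(Beta) = 37*43/(80^2 * 81) = 0.0031
SD = 0.0554
Width ~ 4*SD = 0.2216

0.2216


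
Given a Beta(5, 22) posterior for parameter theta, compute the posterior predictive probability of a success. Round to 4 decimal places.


For a Beta-Bernoulli model, the predictive probability is the mean:
P(success) = 5/(5+22) = 5/27 = 0.1852

0.1852


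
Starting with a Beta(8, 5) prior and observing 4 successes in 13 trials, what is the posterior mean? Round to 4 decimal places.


Posterior parameters: alpha = 8 + 4 = 12
beta = 5 + 9 = 14
Posterior mean = alpha / (alpha + beta) = 12 / 26
= 0.4615

0.4615


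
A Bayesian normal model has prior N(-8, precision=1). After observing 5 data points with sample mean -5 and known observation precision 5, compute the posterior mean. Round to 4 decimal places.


Posterior mean = (prior_precision * prior_mean + n * data_precision * data_mean) / (prior_precision + n * data_precision)
Numerator = 1*-8 + 5*5*-5 = -133
Denominator = 1 + 5*5 = 26
Posterior mean = -5.1154

-5.1154


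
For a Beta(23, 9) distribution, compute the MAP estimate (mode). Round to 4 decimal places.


MAP = mode = (a-1)/(a+b-2)
= (23-1)/(23+9-2)
= 22/30 = 0.7333

0.7333


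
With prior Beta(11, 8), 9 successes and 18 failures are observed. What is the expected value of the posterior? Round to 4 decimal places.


Posterior = Beta(20, 26)
E[theta] = alpha/(alpha+beta)
= 20/46 = 0.4348

0.4348


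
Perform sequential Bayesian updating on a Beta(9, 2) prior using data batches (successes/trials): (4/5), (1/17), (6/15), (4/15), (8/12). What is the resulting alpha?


Accumulate successes: 23
Posterior alpha = prior alpha + sum of successes
= 9 + 23 = 32

32


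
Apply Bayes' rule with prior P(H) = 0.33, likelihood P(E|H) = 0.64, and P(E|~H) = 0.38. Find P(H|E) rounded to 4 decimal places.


Step 1: Compute marginal P(E) = P(E|H)P(H) + P(E|~H)P(~H)
= 0.64*0.33 + 0.38*0.67 = 0.4658
Step 2: P(H|E) = P(E|H)P(H)/P(E) = 0.2112/0.4658
= 0.4534

0.4534


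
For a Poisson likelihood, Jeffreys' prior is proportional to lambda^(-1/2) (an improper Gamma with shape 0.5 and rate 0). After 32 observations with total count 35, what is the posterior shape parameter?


Jeffreys' prior for Poisson is proportional to lambda^(-1/2).
Posterior is Gamma(0.5 + S, 0 + n) = Gamma(0.5 + 35, 32).
Posterior shape = 0.5 + S = 0.5 + 35 = 35.5

35.5


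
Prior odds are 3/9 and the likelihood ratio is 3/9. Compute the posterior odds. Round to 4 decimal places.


Posterior odds = prior odds * likelihood ratio
= (3/9) * (3/9)
= 9 / 81
= 0.1111

0.1111


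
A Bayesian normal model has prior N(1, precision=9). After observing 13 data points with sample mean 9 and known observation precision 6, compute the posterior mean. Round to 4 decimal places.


Posterior mean = (prior_precision * prior_mean + n * data_precision * data_mean) / (prior_precision + n * data_precision)
Numerator = 9*1 + 13*6*9 = 711
Denominator = 9 + 13*6 = 87
Posterior mean = 8.1724

8.1724


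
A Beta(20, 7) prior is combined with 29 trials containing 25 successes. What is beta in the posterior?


In conjugate updating:
beta_posterior = beta_prior + (n - k)
= 7 + (29 - 25)
= 7 + 4 = 11

11


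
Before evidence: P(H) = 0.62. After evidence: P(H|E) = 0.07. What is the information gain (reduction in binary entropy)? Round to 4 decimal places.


Prior entropy = 0.958
Posterior entropy = 0.3659
Information gain = 0.958 - 0.3659 = 0.5921

0.5921


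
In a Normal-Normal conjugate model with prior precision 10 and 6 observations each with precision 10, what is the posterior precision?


Posterior precision = prior precision + n * observation precision
= 10 + 6 * 10
= 10 + 60 = 70

70


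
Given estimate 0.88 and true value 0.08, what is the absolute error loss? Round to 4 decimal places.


Absolute error = |estimate - true|
= |0.8| = 0.8

0.8


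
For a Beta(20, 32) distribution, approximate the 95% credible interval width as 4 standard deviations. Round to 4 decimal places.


Variance of Beta(a,b) = ab / ((a+b)^2 * (a+b+1))
= 20*32 / ((52)^2 * 53)
= 0.0045
SD = sqrt(0.0045) = 0.0668
Width = 4 * SD = 0.2673

0.2673


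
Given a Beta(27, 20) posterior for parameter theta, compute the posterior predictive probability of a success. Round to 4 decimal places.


For a Beta-Bernoulli model, the predictive probability is the mean:
P(success) = 27/(27+20) = 27/47 = 0.5745

0.5745


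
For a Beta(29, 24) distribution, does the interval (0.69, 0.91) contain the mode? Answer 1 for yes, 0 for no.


Mode of Beta(a,b) = (a-1)/(a+b-2)
= (29-1)/(29+24-2) = 0.549
Check: 0.69 <= 0.549 <= 0.91?
Result: 0

0


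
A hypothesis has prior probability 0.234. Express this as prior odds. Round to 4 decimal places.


Odds = P(H) / P(not H) = 0.234 / 0.766
= 0.3055

0.3055


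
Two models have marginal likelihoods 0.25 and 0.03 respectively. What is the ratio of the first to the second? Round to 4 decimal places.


Evidence ratio = 0.25 / 0.03
= 8.3333

8.3333


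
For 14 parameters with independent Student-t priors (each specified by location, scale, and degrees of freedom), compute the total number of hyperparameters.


A Student-t prior has 3 hyperparameters per parameter.
Total = 14 * 3 = 42

42


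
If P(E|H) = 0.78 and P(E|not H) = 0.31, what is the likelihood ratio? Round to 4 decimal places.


Likelihood ratio = P(E|H) / P(E|not H)
= 0.78 / 0.31
= 2.5161

2.5161


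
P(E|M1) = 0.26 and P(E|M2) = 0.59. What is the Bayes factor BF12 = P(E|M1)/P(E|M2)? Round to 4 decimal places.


Bayes factor BF12 = P(E|M1) / P(E|M2)
= 0.26 / 0.59
= 0.4407

0.4407


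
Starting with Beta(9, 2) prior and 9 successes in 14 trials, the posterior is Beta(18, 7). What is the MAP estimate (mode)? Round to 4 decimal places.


The mode of Beta(a, b) when a > 1 and b > 1 is (a-1)/(a+b-2)
= (18 - 1) / (18 + 7 - 2)
= 17 / 23
= 0.7391

0.7391


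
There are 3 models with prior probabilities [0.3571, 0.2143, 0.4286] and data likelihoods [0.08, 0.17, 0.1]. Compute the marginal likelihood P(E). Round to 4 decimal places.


P(E) = sum over models of P(M_i) * P(E|M_i)
= 0.3571*0.08 + 0.2143*0.17 + 0.4286*0.1
= 0.1079

0.1079


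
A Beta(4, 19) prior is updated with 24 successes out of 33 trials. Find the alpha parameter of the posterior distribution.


In the Beta-Binomial conjugate update:
alpha_post = alpha_prior + successes
= 4 + 24
= 28

28


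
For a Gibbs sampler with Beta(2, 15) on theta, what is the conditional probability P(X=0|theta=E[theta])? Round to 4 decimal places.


E[theta] = 2/(2+15) = 0.1176
P(X=0|theta) = 1 - theta = 0.8824

0.8824


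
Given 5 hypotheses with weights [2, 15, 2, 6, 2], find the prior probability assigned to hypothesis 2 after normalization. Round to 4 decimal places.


To normalize, divide each weight by the sum of all weights.
Sum = 27
Prior(H2) = 15/27 = 0.5556

0.5556


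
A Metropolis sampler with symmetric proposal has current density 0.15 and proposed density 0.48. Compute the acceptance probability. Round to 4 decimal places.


For symmetric proposals, acceptance = min(1, pi(x*)/pi(x))
= min(1, 0.48/0.15)
= min(1, 3.2) = 1.0

1.0


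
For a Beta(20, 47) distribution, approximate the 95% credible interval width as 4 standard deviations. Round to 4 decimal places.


Variance of Beta(a,b) = ab / ((a+b)^2 * (a+b+1))
= 20*47 / ((67)^2 * 68)
= 0.0031
SD = sqrt(0.0031) = 0.0555
Width = 4 * SD = 0.222

0.222


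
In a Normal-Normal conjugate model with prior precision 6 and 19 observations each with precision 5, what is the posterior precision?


Posterior precision = prior precision + n * observation precision
= 6 + 19 * 5
= 6 + 95 = 101

101


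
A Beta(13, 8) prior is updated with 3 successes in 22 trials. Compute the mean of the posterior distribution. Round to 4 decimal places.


After update: Beta(16, 27)
Mean = 16 / (16 + 27) = 16 / 43
= 0.3721

0.3721


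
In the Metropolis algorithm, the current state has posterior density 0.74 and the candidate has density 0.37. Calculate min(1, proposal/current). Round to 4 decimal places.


Ratio = 0.37/0.74 = 0.5
Acceptance probability = min(1, 0.5)
= 0.5

0.5


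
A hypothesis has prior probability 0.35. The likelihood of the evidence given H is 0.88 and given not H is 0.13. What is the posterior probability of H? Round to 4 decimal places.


Using Bayes' theorem:
P(E) = 0.35 * 0.88 + 0.65 * 0.13
P(E) = 0.3925
P(H|E) = (0.35 * 0.88) / 0.3925 = 0.7847

0.7847


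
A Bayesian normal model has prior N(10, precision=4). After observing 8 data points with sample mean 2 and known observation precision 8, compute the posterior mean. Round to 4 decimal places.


Posterior mean = (prior_precision * prior_mean + n * data_precision * data_mean) / (prior_precision + n * data_precision)
Numerator = 4*10 + 8*8*2 = 168
Denominator = 4 + 8*8 = 68
Posterior mean = 2.4706

2.4706


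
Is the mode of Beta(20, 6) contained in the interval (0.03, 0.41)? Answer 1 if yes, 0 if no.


Mode = (a-1)/(a+b-2) = 19/24 = 0.7917
Interval: (0.03, 0.41)
Contains mode? 0

0


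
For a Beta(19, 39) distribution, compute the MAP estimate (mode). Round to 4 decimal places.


MAP = mode = (a-1)/(a+b-2)
= (19-1)/(19+39-2)
= 18/56 = 0.3214

0.3214


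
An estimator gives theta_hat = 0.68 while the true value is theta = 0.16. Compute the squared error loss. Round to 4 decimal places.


The squared error loss is (theta_hat - theta)^2
= (0.68 - 0.16)^2
= (0.52)^2 = 0.2704

0.2704


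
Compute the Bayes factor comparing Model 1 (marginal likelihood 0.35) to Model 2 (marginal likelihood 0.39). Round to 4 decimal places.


BF12 = marginal likelihood of M1 / marginal likelihood of M2
= 0.35/0.39
= 0.8974

0.8974


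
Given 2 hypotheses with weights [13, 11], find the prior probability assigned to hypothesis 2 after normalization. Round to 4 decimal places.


To normalize, divide each weight by the sum of all weights.
Sum = 24
Prior(H2) = 11/24 = 0.4583

0.4583


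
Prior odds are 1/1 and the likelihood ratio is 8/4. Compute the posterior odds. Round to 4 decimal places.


Posterior odds = prior odds * likelihood ratio
= (1/1) * (8/4)
= 8 / 4
= 2.0

2.0


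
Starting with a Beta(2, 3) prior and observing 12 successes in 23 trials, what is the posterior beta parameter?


Posterior beta = prior beta + failures
Failures = 23 - 12 = 11
beta_post = 3 + 11 = 14

14


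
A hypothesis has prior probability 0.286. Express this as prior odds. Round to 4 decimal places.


Odds = P(H) / P(not H) = 0.286 / 0.714
= 0.4006

0.4006


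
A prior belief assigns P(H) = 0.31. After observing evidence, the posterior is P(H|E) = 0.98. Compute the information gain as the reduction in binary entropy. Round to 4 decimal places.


H(prior) = -0.31*log2(0.31) - 0.69*log2(0.69)
= 0.8932
H(post) = -0.98*log2(0.98) - 0.02*log2(0.02)
= 0.1414
IG = 0.8932 - 0.1414 = 0.7517

0.7517


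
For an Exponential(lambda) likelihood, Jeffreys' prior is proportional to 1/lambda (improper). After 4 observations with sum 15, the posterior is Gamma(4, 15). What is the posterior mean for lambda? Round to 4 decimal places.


Posterior = Gamma(n, sum_x) = Gamma(4, 15)
Posterior mean = shape/rate = 4/15
= 0.2667

0.2667


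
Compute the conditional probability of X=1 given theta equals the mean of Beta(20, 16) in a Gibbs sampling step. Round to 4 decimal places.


Mean of Beta(20, 16) = 0.5556
P(X=1 | theta=0.5556) = 0.5556

0.5556


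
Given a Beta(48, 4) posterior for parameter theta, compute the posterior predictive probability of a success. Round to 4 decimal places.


For a Beta-Bernoulli model, the predictive probability is the mean:
P(success) = 48/(48+4) = 48/52 = 0.9231

0.9231


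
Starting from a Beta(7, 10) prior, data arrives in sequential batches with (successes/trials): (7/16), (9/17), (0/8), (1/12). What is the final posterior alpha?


In sequential Bayesian updating, we sum all successes.
Total successes = 17
Final alpha = 7 + 17 = 24

24


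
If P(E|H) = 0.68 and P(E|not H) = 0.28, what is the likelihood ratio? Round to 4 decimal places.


Likelihood ratio = P(E|H) / P(E|not H)
= 0.68 / 0.28
= 2.4286

2.4286


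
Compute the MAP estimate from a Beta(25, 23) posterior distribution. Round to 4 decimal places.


MAP = mode of Beta distribution
= (alpha - 1)/(alpha + beta - 2)
= (25-1)/(25+23-2)
= 24/46 = 0.5217

0.5217


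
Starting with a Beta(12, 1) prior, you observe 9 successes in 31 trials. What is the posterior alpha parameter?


For a Beta-Binomial conjugate model:
Posterior alpha = prior alpha + number of successes
= 12 + 9 = 21

21


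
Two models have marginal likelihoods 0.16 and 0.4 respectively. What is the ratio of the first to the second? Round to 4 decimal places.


Evidence ratio = 0.16 / 0.4
= 0.4

0.4


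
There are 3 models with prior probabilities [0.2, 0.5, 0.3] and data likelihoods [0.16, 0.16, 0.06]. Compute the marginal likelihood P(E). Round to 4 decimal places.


P(E) = sum over models of P(M_i) * P(E|M_i)
= 0.2*0.16 + 0.5*0.16 + 0.3*0.06
= 0.13

0.13


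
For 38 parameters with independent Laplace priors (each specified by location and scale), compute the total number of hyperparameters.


A Laplace prior has 2 hyperparameters per parameter.
Total = 38 * 2 = 76

76


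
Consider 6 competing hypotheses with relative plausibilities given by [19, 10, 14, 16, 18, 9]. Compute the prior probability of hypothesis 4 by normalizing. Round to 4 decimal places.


Sum of weights = 19 + 10 + 14 + 16 + 18 + 9 = 86
Normalized prior for H4 = 16 / 86
= 0.186

0.186


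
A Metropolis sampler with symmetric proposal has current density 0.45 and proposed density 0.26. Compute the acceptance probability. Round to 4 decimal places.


For symmetric proposals, acceptance = min(1, pi(x*)/pi(x))
= min(1, 0.26/0.45)
= min(1, 0.5778) = 0.5778

0.5778


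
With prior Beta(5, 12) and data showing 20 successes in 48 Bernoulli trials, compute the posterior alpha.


Conjugate update: alpha_posterior = alpha_prior + k
= 5 + 20 = 25

25


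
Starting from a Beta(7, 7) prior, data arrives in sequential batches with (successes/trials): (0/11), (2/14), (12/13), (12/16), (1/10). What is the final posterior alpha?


In sequential Bayesian updating, we sum all successes.
Total successes = 27
Final alpha = 7 + 27 = 34

34


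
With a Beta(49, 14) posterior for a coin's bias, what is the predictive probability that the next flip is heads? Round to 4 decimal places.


The predictive probability equals the posterior mean.
P(next = heads) = alpha / (alpha + beta)
= 49 / 63 = 0.7778

0.7778


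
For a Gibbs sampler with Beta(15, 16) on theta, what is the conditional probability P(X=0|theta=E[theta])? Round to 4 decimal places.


E[theta] = 15/(15+16) = 0.4839
P(X=0|theta) = 1 - theta = 0.5161

0.5161


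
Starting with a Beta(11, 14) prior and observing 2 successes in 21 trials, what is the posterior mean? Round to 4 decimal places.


Posterior parameters: alpha = 11 + 2 = 13
beta = 14 + 19 = 33
Posterior mean = alpha / (alpha + beta) = 13 / 46
= 0.2826

0.2826


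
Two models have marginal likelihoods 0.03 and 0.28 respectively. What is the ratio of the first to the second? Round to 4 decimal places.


Evidence ratio = 0.03 / 0.28
= 0.1071

0.1071


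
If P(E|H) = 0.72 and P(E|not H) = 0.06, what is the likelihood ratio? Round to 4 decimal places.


Likelihood ratio = P(E|H) / P(E|not H)
= 0.72 / 0.06
= 12.0

12.0


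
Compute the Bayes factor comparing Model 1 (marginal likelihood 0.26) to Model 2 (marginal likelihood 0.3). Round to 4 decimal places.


BF12 = marginal likelihood of M1 / marginal likelihood of M2
= 0.26/0.3
= 0.8667

0.8667


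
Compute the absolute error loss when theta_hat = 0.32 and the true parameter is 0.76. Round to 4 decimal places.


L = |theta_hat - theta_true|
= |0.32 - 0.76| = 0.44

0.44


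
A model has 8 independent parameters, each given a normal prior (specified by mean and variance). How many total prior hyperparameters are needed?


Each normal prior needs 2 hyperparameters (mean and variance).
Total = 2 * 8 = 16

16


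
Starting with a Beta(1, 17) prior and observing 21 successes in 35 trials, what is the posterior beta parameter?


Posterior beta = prior beta + failures
Failures = 35 - 21 = 14
beta_post = 17 + 14 = 31

31


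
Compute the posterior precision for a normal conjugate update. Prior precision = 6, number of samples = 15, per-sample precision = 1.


tau_post = tau_0 + n * tau
= 6 + 15 * 1 = 21

21


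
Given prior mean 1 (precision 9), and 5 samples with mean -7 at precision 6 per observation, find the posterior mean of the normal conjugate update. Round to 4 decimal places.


The posterior mean is a precision-weighted average of prior and data.
Post. prec. = 9 + 30 = 39
Post. mean = (9 + -210)/39 = -201/39 = -5.1538

-5.1538


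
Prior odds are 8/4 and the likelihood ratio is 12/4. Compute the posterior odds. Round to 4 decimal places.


Posterior odds = prior odds * likelihood ratio
= (8/4) * (12/4)
= 96 / 16
= 6.0

6.0


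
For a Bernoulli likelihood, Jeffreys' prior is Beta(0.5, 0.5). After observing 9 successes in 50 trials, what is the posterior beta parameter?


Jeffreys' prior for Bernoulli is Beta(0.5, 0.5).
Posterior is Beta(0.5 + k, 0.5 + n - k).
Posterior beta = 0.5 + (n - k) = 0.5 + 41 = 41.5

41.5


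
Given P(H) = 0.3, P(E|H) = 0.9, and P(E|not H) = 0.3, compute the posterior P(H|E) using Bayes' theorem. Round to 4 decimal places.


By Bayes' theorem: P(H|E) = P(E|H)*P(H) / P(E)
P(E) = P(E|H)*P(H) + P(E|not H)*P(not H)
P(E) = 0.9*0.3 + 0.3*0.7 = 0.48
P(H|E) = 0.9*0.3 / 0.48 = 0.5625

0.5625


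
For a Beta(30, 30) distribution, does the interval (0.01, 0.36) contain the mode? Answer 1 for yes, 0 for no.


Mode of Beta(a,b) = (a-1)/(a+b-2)
= (30-1)/(30+30-2) = 0.5
Check: 0.01 <= 0.5 <= 0.36?
Result: 0

0


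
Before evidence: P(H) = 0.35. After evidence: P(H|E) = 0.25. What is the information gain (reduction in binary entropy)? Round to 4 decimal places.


Prior entropy = 0.9341
Posterior entropy = 0.8113
Information gain = 0.9341 - 0.8113 = 0.1228

0.1228


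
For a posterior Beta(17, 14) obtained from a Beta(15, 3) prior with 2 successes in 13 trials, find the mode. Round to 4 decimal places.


Mode = (alpha - 1) / (alpha + beta - 2)
= 16 / 29
= 0.5517

0.5517


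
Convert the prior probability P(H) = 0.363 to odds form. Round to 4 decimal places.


P(not H) = 1 - 0.363 = 0.637
Odds = 0.363 / 0.637 = 0.5699

0.5699


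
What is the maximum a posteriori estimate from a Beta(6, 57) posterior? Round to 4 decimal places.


The MAP estimate equals the mode of the distribution.
Mode of Beta(a,b) = (a-1)/(a+b-2)
= 5/61
= 0.082

0.082


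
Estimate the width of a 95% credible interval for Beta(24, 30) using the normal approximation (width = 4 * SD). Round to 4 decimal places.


For Beta(a,b): Var = ab/((a+b)^2(a+b+1))
Var = 0.0045, SD = 0.067
Approximate 95% CI width = 4 * 0.067 = 0.268

0.268


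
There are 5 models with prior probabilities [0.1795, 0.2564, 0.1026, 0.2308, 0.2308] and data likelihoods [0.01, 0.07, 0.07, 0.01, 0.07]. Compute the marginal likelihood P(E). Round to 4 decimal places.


P(E) = sum over models of P(M_i) * P(E|M_i)
= 0.1795*0.01 + 0.2564*0.07 + 0.1026*0.07 + 0.2308*0.01 + 0.2308*0.07
= 0.0454

0.0454


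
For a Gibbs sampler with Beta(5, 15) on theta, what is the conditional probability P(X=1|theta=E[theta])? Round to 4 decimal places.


E[theta] = 5/(5+15) = 0.25
P(X=1|theta) = theta = 0.25

0.25


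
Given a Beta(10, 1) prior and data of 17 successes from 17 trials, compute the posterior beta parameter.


Number of failures = 17 - 17 = 0
Posterior beta = 1 + 0 = 1

1


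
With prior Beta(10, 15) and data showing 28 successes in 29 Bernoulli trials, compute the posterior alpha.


Conjugate update: alpha_posterior = alpha_prior + k
= 10 + 28 = 38

38


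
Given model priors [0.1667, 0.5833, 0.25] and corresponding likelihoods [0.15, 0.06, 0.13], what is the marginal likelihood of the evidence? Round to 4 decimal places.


P(E) = sum_i P(M_i) P(E|M_i)
= 0.025 + 0.035 + 0.0325
= 0.0925

0.0925


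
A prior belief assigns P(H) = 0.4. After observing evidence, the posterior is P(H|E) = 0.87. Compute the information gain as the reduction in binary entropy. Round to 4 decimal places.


H(prior) = -0.4*log2(0.4) - 0.6*log2(0.6)
= 0.971
H(post) = -0.87*log2(0.87) - 0.13*log2(0.13)
= 0.5574
IG = 0.971 - 0.5574 = 0.4135

0.4135


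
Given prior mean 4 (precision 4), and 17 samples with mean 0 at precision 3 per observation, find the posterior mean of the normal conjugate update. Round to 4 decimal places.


The posterior mean is a precision-weighted average of prior and data.
Post. prec. = 4 + 51 = 55
Post. mean = (16 + 0)/55 = 16/55 = 0.2909

0.2909


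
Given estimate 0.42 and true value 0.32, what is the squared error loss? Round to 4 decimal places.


Squared error = (estimate - true)^2
Difference = 0.1
Loss = 0.1^2 = 0.01

0.01


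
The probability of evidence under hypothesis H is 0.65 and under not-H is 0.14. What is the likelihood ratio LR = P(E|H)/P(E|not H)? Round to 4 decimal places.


LR = 0.65 / 0.14
= 4.6429

4.6429


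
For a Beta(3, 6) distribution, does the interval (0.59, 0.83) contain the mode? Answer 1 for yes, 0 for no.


Mode of Beta(a,b) = (a-1)/(a+b-2)
= (3-1)/(3+6-2) = 0.2857
Check: 0.59 <= 0.2857 <= 0.83?
Result: 0

0


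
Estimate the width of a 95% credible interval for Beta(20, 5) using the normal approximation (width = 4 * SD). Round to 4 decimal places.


For Beta(a,b): Var = ab/((a+b)^2(a+b+1))
Var = 0.0062, SD = 0.0784
Approximate 95% CI width = 4 * 0.0784 = 0.3138

0.3138


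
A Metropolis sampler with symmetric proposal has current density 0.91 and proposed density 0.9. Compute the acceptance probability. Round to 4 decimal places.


For symmetric proposals, acceptance = min(1, pi(x*)/pi(x))
= min(1, 0.9/0.91)
= min(1, 0.989) = 0.989

0.989


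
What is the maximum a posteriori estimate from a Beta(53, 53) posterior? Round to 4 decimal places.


The MAP estimate equals the mode of the distribution.
Mode of Beta(a,b) = (a-1)/(a+b-2)
= 52/104
= 0.5

0.5


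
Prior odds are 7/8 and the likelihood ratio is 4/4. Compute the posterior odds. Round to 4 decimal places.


Posterior odds = prior odds * likelihood ratio
= (7/8) * (4/4)
= 28 / 32
= 0.875

0.875


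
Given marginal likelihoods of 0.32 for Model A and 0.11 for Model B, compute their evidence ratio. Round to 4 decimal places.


Ratio = ML(A) / ML(B) = 0.32/0.11
= 2.9091

2.9091


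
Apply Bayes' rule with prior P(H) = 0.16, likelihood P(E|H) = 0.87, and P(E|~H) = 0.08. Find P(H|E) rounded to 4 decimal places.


Step 1: Compute marginal P(E) = P(E|H)P(H) + P(E|~H)P(~H)
= 0.87*0.16 + 0.08*0.84 = 0.2064
Step 2: P(H|E) = P(E|H)P(H)/P(E) = 0.1392/0.2064
= 0.6744

0.6744


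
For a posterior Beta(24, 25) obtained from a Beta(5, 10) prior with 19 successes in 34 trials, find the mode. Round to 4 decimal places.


Mode = (alpha - 1) / (alpha + beta - 2)
= 23 / 47
= 0.4894

0.4894


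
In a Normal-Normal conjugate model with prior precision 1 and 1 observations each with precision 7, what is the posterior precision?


Posterior precision = prior precision + n * observation precision
= 1 + 1 * 7
= 1 + 7 = 8

8


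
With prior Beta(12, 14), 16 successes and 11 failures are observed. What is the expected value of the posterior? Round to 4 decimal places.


Posterior = Beta(28, 25)
E[theta] = alpha/(alpha+beta)
= 28/53 = 0.5283

0.5283


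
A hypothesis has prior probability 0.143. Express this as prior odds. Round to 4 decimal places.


Odds = P(H) / P(not H) = 0.143 / 0.857
= 0.1669

0.1669


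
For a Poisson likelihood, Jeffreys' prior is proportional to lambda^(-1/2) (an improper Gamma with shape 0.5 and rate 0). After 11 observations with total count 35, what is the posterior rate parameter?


Jeffreys' prior for Poisson is proportional to lambda^(-1/2).
Posterior is Gamma(0.5 + S, 0 + n) = Gamma(0.5 + 35, 11).
Posterior rate = 0 + n = 11

11.0


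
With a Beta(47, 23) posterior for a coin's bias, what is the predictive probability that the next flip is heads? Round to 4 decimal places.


The predictive probability equals the posterior mean.
P(next = heads) = alpha / (alpha + beta)
= 47 / 70 = 0.6714

0.6714


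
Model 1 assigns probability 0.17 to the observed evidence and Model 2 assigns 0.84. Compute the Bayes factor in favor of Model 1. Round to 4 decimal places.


BF = P(data|M1) / P(data|M2)
= 0.17 / 0.84 = 0.2024

0.2024


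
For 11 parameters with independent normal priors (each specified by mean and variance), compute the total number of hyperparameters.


A normal prior has 2 hyperparameters per parameter.
Total = 11 * 2 = 22

22


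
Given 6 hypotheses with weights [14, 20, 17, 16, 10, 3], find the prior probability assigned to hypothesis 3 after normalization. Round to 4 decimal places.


To normalize, divide each weight by the sum of all weights.
Sum = 80
Prior(H3) = 17/80 = 0.2125

0.2125


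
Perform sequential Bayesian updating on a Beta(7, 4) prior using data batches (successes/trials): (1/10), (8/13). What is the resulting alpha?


Accumulate successes: 9
Posterior alpha = prior alpha + sum of successes
= 7 + 9 = 16

16


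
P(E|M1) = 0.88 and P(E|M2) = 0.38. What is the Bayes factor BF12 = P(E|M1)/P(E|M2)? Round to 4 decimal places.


Bayes factor BF12 = P(E|M1) / P(E|M2)
= 0.88 / 0.38
= 2.3158

2.3158


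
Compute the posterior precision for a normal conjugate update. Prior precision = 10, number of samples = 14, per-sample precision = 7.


tau_post = tau_0 + n * tau
= 10 + 14 * 7 = 108

108


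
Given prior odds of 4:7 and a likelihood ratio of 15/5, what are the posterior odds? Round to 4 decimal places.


Posterior odds = prior odds * LR
Prior odds = 4/7 = 0.5714
LR = 15/5 = 3.0
Posterior odds = 0.5714 * 3.0 = 1.7143

1.7143


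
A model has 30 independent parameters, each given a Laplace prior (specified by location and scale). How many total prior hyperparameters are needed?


Each Laplace prior needs 2 hyperparameters (location and scale).
Total = 2 * 30 = 60

60


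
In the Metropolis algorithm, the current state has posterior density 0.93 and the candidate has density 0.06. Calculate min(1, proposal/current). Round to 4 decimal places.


Ratio = 0.06/0.93 = 0.0645
Acceptance probability = min(1, 0.0645)
= 0.0645

0.0645


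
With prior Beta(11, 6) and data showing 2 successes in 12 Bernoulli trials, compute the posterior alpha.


Conjugate update: alpha_posterior = alpha_prior + k
= 11 + 2 = 13

13


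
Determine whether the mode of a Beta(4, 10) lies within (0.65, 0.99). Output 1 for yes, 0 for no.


First find the mode: (a-1)/(a+b-2) = 0.25
Is 0.25 in (0.65, 0.99)? 0

0


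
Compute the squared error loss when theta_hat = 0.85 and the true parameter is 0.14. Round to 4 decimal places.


L = (theta_hat - theta_true)^2
= (0.85 - 0.14)^2
= 0.71^2 = 0.5041

0.5041


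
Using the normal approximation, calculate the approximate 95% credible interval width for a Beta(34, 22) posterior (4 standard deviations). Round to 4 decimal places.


Var(Beta) = 34*22/(56^2 * 57) = 0.0042
SD = 0.0647
Width ~ 4*SD = 0.2588

0.2588


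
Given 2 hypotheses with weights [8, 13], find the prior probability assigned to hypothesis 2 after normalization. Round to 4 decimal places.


To normalize, divide each weight by the sum of all weights.
Sum = 21
Prior(H2) = 13/21 = 0.619

0.619
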